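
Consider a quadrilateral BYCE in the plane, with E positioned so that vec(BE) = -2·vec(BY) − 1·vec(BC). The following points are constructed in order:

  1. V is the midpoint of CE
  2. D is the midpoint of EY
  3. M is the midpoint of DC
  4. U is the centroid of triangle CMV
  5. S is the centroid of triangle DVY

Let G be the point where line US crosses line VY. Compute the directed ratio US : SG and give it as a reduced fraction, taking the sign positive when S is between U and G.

Work in coordinates with B = (0, 0), Y = (1, 0), C = (0, 1), E = (-2, -1).
1. V is the midpoint of CE ⇒ V = (-1, 0)
2. D is the midpoint of EY ⇒ D = (-1/2, -1/2)
3. M is the midpoint of DC ⇒ M = (-1/4, 1/4)
4. U is the centroid of triangle CMV ⇒ U = (-5/12, 5/12)
5. S is the centroid of triangle DVY ⇒ S = (-1/6, -1/6)
line US meets VY at G = (-5/21, 0)
S = U + t·(G−U) with t = 7/5, so US:SG = 7/5:-2/5

US:SG = -7/2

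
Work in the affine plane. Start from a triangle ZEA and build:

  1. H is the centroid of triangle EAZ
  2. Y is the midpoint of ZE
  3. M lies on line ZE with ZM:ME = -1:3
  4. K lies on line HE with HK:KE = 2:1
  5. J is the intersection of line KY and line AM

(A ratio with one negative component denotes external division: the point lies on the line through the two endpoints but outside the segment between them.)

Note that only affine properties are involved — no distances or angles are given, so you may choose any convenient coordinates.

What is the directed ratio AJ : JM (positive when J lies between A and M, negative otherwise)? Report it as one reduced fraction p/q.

AJ:JM = -3

Choose coordinates Z = (0, 0), E = (1, 0), A = (0, 1).
1. H is the centroid of triangle EAZ ⇒ H = (1/3, 1/3)
2. Y is the midpoint of ZE ⇒ Y = (1/2, 0)
3. M lies on line ZE with ZM:ME = -1:3 ⇒ M = (-1/2, 0)
4. K lies on line HE with HK:KE = 2:1 ⇒ K = (7/9, 1/9)
5. J is the intersection of line KY and line AM ⇒ J = (-3/4, -1/2)
J = A + t·(M−A) with t = 3/2, so AJ:JM = t:(1−t) = 3/2:-1/2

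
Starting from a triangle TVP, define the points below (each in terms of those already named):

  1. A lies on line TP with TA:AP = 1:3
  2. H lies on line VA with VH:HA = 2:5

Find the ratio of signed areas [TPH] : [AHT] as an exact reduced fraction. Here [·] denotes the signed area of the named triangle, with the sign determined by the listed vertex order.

[TPH]:[AHT] = 4

Set T = (0, 0), V = (1, 0), P = (0, 1); any affine frame gives the same invariant.
1. A lies on line TP with TA:AP = 1:3 ⇒ A = (0, 1/4)
2. H lies on line VA with VH:HA = 2:5 ⇒ H = (5/7, 1/14)
2·[TPH] = -5/7, 2·[AHT] = -5/28
[TPH]:[AHT] = -5/7:-5/28 = 4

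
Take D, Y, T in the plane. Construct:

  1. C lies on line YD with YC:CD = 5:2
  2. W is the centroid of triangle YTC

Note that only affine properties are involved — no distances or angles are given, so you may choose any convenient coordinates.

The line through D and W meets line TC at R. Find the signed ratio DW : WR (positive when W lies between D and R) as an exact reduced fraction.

DW:WR = -11/5

Choose coordinates D = (0, 0), Y = (1, 0), T = (0, 1).
1. C lies on line YD with YC:CD = 5:2 ⇒ C = (2/7, 0)
2. W is the centroid of triangle YTC ⇒ W = (3/7, 1/3)
line DW meets TC at R = (18/77, 2/11)
W = D + t·(R−D) with t = 11/6, so DW:WR = 11/6:-5/6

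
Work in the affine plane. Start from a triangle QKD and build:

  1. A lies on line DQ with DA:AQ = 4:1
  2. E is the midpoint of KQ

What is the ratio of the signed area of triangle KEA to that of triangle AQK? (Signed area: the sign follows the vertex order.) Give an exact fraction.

[KEA]:[AQK] = -1/2

Choose coordinates Q = (0, 0), K = (1, 0), D = (0, 1).
1. A lies on line DQ with DA:AQ = 4:1 ⇒ A = (0, 1/5)
2. E is the midpoint of KQ ⇒ E = (1/2, 0)
2·[KEA] = -1/10, 2·[AQK] = 1/5
[KEA]:[AQK] = -1/10:1/5 = -1/2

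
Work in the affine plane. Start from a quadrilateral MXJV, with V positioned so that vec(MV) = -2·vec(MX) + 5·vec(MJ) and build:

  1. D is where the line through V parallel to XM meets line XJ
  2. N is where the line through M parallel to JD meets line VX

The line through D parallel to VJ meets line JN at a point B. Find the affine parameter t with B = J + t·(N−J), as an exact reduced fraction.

Work in coordinates with M = (0, 0), X = (1, 0), J = (0, 1), V = (-2, 5).
1. D is where the line through V parallel to XM meets line XJ ⇒ D = (-4, 5)
2. N is where the line through M parallel to JD meets line VX ⇒ N = (5/2, -5/2)
through D parallel to VJ: direction (2, -4); meets JN at B = (-20/3, 31/3)
B = J + t·(N−J) with t = -8/3

t = -8/3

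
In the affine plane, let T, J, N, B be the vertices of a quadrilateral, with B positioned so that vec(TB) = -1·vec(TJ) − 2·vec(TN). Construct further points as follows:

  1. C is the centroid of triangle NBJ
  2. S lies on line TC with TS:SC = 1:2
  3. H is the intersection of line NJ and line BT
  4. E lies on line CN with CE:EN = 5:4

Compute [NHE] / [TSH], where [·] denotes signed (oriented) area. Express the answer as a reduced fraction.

[NHE]:[TSH] = -16/3

Work in coordinates with T = (0, 0), J = (1, 0), N = (0, 1), B = (-1, -2).
1. C is the centroid of triangle NBJ ⇒ C = (0, -1/3)
2. S lies on line TC with TS:SC = 1:2 ⇒ S = (0, -1/9)
3. H is the intersection of line NJ and line BT ⇒ H = (1/3, 2/3)
4. E lies on line CN with CE:EN = 5:4 ⇒ E = (0, 11/27)
2·[NHE] = -16/81, 2·[TSH] = 1/27
[NHE]:[TSH] = -16/81:1/27 = -16/3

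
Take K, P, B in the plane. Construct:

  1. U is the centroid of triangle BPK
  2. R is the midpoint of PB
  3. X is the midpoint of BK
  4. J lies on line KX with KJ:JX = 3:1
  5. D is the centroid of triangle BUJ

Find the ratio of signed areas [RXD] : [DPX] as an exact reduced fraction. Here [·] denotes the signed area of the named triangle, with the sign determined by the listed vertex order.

Set K = (0, 0), P = (1, 0), B = (0, 1); any affine frame gives the same invariant.
1. U is the centroid of triangle BPK ⇒ U = (1/3, 1/3)
2. R is the midpoint of PB ⇒ R = (1/2, 1/2)
3. X is the midpoint of BK ⇒ X = (0, 1/2)
4. J lies on line KX with KJ:JX = 3:1 ⇒ J = (0, 3/8)
5. D is the centroid of triangle BUJ ⇒ D = (1/9, 41/72)
2·[RXD] = -5/144, 2·[DPX] = -1/8
[RXD]:[DPX] = -5/144:-1/8 = 5/18

[RXD]:[DPX] = 5/18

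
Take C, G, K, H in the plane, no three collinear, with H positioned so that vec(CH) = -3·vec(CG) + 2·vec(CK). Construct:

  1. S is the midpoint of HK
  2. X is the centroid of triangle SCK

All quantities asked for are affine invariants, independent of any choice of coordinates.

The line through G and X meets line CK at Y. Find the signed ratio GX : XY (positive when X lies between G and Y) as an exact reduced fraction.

GX:XY = -3

Work in coordinates with C = (0, 0), G = (1, 0), K = (0, 1), H = (-3, 2).
1. S is the midpoint of HK ⇒ S = (-3/2, 3/2)
2. X is the centroid of triangle SCK ⇒ X = (-1/2, 5/6)
line GX meets CK at Y = (0, 5/9)
X = G + t·(Y−G) with t = 3/2, so GX:XY = 3/2:-1/2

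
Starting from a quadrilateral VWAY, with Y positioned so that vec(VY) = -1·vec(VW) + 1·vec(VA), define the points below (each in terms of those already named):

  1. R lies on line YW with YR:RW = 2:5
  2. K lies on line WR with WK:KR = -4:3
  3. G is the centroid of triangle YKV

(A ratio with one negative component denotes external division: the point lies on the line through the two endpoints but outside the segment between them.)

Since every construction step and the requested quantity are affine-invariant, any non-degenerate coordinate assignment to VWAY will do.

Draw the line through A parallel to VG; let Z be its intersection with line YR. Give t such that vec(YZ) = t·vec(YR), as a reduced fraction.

t = 27/4

Work in coordinates with V = (0, 0), W = (1, 0), A = (0, 1), Y = (-1, 1).
1. R lies on line YW with YR:RW = 2:5 ⇒ R = (-3/7, 5/7)
2. K lies on line WR with WK:KR = -4:3 ⇒ K = (-33/7, 20/7)
3. G is the centroid of triangle YKV ⇒ G = (-40/21, 9/7)
through A parallel to VG: direction (-40/21, 9/7); meets YR at Z = (20/7, -13/14)
Z = Y + t·(R−Y) with t = 27/4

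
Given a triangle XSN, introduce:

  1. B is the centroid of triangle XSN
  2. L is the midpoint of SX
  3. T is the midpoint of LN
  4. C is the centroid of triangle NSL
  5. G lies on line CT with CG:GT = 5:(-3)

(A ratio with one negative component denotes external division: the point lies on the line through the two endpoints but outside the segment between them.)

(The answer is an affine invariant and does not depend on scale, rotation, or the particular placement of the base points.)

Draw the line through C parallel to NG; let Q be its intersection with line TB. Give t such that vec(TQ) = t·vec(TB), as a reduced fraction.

t = 2

Assign X = (0, 0), S = (1, 0), N = (0, 1) — the answer is frame-independent, so this choice is without loss of generality.
1. B is the centroid of triangle XSN ⇒ B = (1/3, 1/3)
2. L is the midpoint of SX ⇒ L = (1/2, 0)
3. T is the midpoint of LN ⇒ T = (1/4, 1/2)
4. C is the centroid of triangle NSL ⇒ C = (1/2, 1/3)
5. G lies on line CT with CG:GT = 5:(-3) ⇒ G = (-1/8, 3/4)
through C parallel to NG: direction (-1/8, -1/4); meets TB at Q = (5/12, 1/6)
Q = T + t·(B−T) with t = 2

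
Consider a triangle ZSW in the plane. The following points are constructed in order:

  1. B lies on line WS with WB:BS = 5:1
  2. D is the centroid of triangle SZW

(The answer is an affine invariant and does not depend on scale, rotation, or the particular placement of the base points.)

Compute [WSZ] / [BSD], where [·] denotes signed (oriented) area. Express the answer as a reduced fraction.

[WSZ]:[BSD] = 18

Set Z = (0, 0), S = (1, 0), W = (0, 1); any affine frame gives the same invariant.
1. B lies on line WS with WB:BS = 5:1 ⇒ B = (5/6, 1/6)
2. D is the centroid of triangle SZW ⇒ D = (1/3, 1/3)
2·[WSZ] = -1, 2·[BSD] = -1/18
[WSZ]:[BSD] = -1:-1/18 = 18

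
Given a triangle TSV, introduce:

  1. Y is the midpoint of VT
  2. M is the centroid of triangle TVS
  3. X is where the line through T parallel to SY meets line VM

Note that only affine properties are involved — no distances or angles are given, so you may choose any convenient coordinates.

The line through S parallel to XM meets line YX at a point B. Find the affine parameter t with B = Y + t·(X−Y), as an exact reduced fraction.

t = 3

Choose coordinates T = (0, 0), S = (1, 0), V = (0, 1).
1. Y is the midpoint of VT ⇒ Y = (0, 1/2)
2. M is the centroid of triangle TVS ⇒ M = (1/3, 1/3)
3. X is where the line through T parallel to SY meets line VM ⇒ X = (2/3, -1/3)
through S parallel to XM: direction (-1/3, 2/3); meets YX at B = (2, -2)
B = Y + t·(X−Y) with t = 3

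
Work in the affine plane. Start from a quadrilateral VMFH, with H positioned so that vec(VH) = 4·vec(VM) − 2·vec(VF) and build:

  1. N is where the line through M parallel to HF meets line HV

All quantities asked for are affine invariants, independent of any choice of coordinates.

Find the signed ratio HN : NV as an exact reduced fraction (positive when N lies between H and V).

HN:NV = 1/3

Work in coordinates with V = (0, 0), M = (1, 0), F = (0, 1), H = (4, -2).
1. N is where the line through M parallel to HF meets line HV ⇒ N = (3, -3/2)
N = H + t·(V−H) with t = 1/4, so HN:NV = t:(1−t) = 1/4:3/4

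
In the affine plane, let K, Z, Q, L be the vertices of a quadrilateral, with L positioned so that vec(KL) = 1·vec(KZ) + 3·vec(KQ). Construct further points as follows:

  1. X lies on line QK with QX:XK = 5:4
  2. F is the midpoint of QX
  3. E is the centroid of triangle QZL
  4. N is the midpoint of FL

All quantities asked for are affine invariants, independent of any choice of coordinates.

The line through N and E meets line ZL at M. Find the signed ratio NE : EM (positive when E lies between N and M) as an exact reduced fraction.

Choose coordinates K = (0, 0), Z = (1, 0), Q = (0, 1), L = (1, 3).
1. X lies on line QK with QX:XK = 5:4 ⇒ X = (0, 4/9)
2. F is the midpoint of QX ⇒ F = (0, 13/18)
3. E is the centroid of triangle QZL ⇒ E = (2/3, 4/3)
4. N is the midpoint of FL ⇒ N = (1/2, 67/36)
line NE meets ZL at M = (1, 5/18)
E = N + t·(M−N) with t = 1/3, so NE:EM = 1/3:2/3

NE:EM = 1/2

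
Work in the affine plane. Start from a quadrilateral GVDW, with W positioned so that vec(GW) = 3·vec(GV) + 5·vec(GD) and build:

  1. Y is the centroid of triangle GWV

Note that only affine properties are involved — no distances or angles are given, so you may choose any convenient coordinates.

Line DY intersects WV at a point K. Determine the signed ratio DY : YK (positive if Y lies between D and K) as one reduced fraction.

Choose coordinates G = (0, 0), V = (1, 0), D = (0, 1), W = (3, 5).
1. Y is the centroid of triangle GWV ⇒ Y = (4/3, 5/3)
line DY meets WV at K = (7/4, 15/8)
Y = D + t·(K−D) with t = 16/21, so DY:YK = 16/21:5/21

DY:YK = 16/5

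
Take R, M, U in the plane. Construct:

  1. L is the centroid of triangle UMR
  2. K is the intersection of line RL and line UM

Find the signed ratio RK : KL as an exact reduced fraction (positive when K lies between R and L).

RK:KL = -3

Set R = (0, 0), M = (1, 0), U = (0, 1); any affine frame gives the same invariant.
1. L is the centroid of triangle UMR ⇒ L = (1/3, 1/3)
2. K is the intersection of line RL and line UM ⇒ K = (1/2, 1/2)
K = R + t·(L−R) with t = 3/2, so RK:KL = t:(1−t) = 3/2:-1/2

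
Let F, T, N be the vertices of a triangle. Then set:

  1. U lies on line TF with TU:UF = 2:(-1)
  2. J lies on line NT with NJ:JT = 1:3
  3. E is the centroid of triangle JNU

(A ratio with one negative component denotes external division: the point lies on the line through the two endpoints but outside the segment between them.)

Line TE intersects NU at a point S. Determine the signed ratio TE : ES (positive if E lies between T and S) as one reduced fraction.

TE:ES = 11

Set F = (0, 0), T = (1, 0), N = (0, 1); any affine frame gives the same invariant.
1. U lies on line TF with TU:UF = 2:(-1) ⇒ U = (-1, 0)
2. J lies on line NT with NJ:JT = 1:3 ⇒ J = (1/4, 3/4)
3. E is the centroid of triangle JNU ⇒ E = (-1/4, 7/12)
line TE meets NU at S = (-4/11, 7/11)
E = T + t·(S−T) with t = 11/12, so TE:ES = 11/12:1/12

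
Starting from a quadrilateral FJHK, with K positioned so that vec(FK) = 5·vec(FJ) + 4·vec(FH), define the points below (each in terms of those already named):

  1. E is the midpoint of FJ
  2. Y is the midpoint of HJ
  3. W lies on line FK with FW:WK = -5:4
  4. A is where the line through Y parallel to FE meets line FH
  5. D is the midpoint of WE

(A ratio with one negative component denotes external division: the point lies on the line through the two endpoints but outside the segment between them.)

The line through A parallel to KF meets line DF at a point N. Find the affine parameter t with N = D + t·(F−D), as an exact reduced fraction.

t = 7/2

Set F = (0, 0), J = (1, 0), H = (0, 1), K = (5, 4); any affine frame gives the same invariant.
1. E is the midpoint of FJ ⇒ E = (1/2, 0)
2. Y is the midpoint of HJ ⇒ Y = (1/2, 1/2)
3. W lies on line FK with FW:WK = -5:4 ⇒ W = (25, 20)
4. A is where the line through Y parallel to FE meets line FH ⇒ A = (0, 1/2)
5. D is the midpoint of WE ⇒ D = (51/4, 10)
through A parallel to KF: direction (-5, -4); meets DF at N = (-255/8, -25)
N = D + t·(F−D) with t = 7/2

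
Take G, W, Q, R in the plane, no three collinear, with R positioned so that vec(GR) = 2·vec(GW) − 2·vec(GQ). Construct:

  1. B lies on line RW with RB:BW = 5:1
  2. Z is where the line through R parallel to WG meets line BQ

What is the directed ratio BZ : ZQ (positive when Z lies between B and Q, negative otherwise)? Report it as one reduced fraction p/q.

BZ:ZQ = -5/9

Work in coordinates with G = (0, 0), W = (1, 0), Q = (0, 1), R = (2, -2).
1. B lies on line RW with RB:BW = 5:1 ⇒ B = (7/6, -1/3)
2. Z is where the line through R parallel to WG meets line BQ ⇒ Z = (21/8, -2)
Z = B + t·(Q−B) with t = -5/4, so BZ:ZQ = t:(1−t) = -5/4:9/4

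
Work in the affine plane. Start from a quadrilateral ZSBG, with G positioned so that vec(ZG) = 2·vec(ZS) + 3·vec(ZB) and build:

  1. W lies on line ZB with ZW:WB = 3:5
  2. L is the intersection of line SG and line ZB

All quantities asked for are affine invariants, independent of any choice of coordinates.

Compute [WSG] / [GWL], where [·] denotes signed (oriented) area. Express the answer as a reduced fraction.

[WSG]:[GWL] = 1/2

Set Z = (0, 0), S = (1, 0), B = (0, 1), G = (2, 3); any affine frame gives the same invariant.
1. W lies on line ZB with ZW:WB = 3:5 ⇒ W = (0, 3/8)
2. L is the intersection of line SG and line ZB ⇒ L = (0, -3)
2·[WSG] = 27/8, 2·[GWL] = 27/4
[WSG]:[GWL] = 27/8:27/4 = 1/2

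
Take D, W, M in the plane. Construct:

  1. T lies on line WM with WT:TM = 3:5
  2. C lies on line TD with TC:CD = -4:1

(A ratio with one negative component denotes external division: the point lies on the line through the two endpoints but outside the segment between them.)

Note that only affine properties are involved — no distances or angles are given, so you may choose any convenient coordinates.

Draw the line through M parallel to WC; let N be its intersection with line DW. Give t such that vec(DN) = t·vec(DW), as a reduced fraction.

Assign D = (0, 0), W = (1, 0), M = (0, 1) — the answer is frame-independent, so this choice is without loss of generality.
1. T lies on line WM with WT:TM = 3:5 ⇒ T = (5/8, 3/8)
2. C lies on line TD with TC:CD = -4:1 ⇒ C = (-5/24, -1/8)
through M parallel to WC: direction (-29/24, -1/8); meets DW at N = (-29/3, 0)
N = D + t·(W−D) with t = -29/3

t = -29/3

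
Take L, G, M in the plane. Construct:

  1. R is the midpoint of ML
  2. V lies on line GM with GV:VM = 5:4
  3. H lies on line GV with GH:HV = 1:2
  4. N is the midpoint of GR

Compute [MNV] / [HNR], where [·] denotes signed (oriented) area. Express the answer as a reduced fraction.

Work in coordinates with L = (0, 0), G = (1, 0), M = (0, 1).
1. R is the midpoint of ML ⇒ R = (0, 1/2)
2. V lies on line GM with GV:VM = 5:4 ⇒ V = (4/9, 5/9)
3. H lies on line GV with GH:HV = 1:2 ⇒ H = (22/27, 5/27)
4. N is the midpoint of GR ⇒ N = (1/2, 1/4)
2·[MNV] = 1/9, 2·[HNR] = -5/108
[MNV]:[HNR] = 1/9:-5/108 = -12/5

[MNV]:[HNR] = -12/5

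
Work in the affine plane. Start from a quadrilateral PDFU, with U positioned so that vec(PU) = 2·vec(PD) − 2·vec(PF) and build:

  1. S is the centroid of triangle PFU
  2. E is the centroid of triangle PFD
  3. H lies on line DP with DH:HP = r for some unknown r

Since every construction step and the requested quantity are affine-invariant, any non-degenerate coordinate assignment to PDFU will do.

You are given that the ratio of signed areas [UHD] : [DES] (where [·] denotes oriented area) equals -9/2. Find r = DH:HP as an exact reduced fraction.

r = 3

Assign P = (0, 0), D = (1, 0), F = (0, 1), U = (2, -2) — the answer is frame-independent, so this choice is without loss of generality.
1. S is the centroid of triangle PFU ⇒ S = (2/3, -1/3)
2. E is the centroid of triangle PFD ⇒ E = (1/3, 1/3)
3. With DH:HP = r, write λ = r/(r+1) so H = D + λ·(P−D); H is affine-linear in λ
Every point depending on H is an affine combination of H and λ-independent points, so each such coordinate is linear in λ; the λ² term in each signed area is a multiple of (P−D)×(P−D) = 0, so 2·[UHD] and 2·[DES] are each linear in λ. Evaluating at λ=0 and λ=1:
  2·[UHD] = -2·λ,   2·[DES] = 1/3
So [UHD]:[DES] = (-2·λ) / (1/3). Setting this equal to -9/2:
  -2·λ = -9/2·(1/3)  ⇒  λ = 3/4
Then r = λ/(1−λ) = (3/4)/(1/4) = 3. Check: with r = 3, H = (1/4, 0) and [UHD]:[DES] = -9/2 as required.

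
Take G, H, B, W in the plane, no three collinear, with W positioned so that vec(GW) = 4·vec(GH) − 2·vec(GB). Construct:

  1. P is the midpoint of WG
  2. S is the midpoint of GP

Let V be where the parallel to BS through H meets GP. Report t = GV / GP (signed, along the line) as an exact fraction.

t = 3/4

Choose coordinates G = (0, 0), H = (1, 0), B = (0, 1), W = (4, -2).
1. P is the midpoint of WG ⇒ P = (2, -1)
2. S is the midpoint of GP ⇒ S = (1, -1/2)
through H parallel to BS: direction (1, -3/2); meets GP at V = (3/2, -3/4)
V = G + t·(P−G) with t = 3/4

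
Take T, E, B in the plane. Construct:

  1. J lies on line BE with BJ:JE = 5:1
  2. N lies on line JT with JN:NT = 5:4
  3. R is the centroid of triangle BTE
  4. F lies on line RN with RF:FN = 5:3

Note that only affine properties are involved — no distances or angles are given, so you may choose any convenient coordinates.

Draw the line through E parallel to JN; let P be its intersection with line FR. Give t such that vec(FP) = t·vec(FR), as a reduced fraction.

t = -9/5

Choose coordinates T = (0, 0), E = (1, 0), B = (0, 1).
1. J lies on line BE with BJ:JE = 5:1 ⇒ J = (5/6, 1/6)
2. N lies on line JT with JN:NT = 5:4 ⇒ N = (10/27, 2/27)
3. R is the centroid of triangle BTE ⇒ R = (1/3, 1/3)
4. F lies on line RN with RF:FN = 5:3 ⇒ F = (77/216, 37/216)
through E parallel to JN: direction (-25/54, -5/54); meets FR at P = (43/108, -13/108)
P = F + t·(R−F) with t = -9/5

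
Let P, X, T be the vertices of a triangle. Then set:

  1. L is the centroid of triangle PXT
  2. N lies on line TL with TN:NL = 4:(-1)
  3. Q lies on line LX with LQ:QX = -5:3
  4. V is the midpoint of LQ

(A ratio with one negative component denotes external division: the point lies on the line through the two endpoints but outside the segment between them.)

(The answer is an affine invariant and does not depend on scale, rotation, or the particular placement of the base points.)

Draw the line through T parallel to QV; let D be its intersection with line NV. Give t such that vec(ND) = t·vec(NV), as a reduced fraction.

Choose coordinates P = (0, 0), X = (1, 0), T = (0, 1).
1. L is the centroid of triangle PXT ⇒ L = (1/3, 1/3)
2. N lies on line TL with TN:NL = 4:(-1) ⇒ N = (4/9, 1/9)
3. Q lies on line LX with LQ:QX = -5:3 ⇒ Q = (2, -1/2)
4. V is the midpoint of LQ ⇒ V = (7/6, -1/12)
through T parallel to QV: direction (-5/6, 5/12); meets NV at D = (10/3, -2/3)
D = N + t·(V−N) with t = 4

t = 4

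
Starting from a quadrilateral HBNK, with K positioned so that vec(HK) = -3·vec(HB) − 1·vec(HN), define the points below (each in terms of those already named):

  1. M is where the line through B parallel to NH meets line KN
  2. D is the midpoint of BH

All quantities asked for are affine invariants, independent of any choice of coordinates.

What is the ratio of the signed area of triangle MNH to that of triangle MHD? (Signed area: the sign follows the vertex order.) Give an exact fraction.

Assign H = (0, 0), B = (1, 0), N = (0, 1), K = (-3, -1) — the answer is frame-independent, so this choice is without loss of generality.
1. M is where the line through B parallel to NH meets line KN ⇒ M = (1, 5/3)
2. D is the midpoint of BH ⇒ D = (1/2, 0)
2·[MNH] = 1, 2·[MHD] = 5/6
[MNH]:[MHD] = 1:5/6 = 6/5

[MNH]:[MHD] = 6/5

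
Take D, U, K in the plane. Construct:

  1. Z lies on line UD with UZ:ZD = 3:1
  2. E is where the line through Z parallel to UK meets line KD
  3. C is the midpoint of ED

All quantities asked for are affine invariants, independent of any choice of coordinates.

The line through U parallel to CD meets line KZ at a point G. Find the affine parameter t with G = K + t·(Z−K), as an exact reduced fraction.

t = 4

Assign D = (0, 0), U = (1, 0), K = (0, 1) — the answer is frame-independent, so this choice is without loss of generality.
1. Z lies on line UD with UZ:ZD = 3:1 ⇒ Z = (1/4, 0)
2. E is where the line through Z parallel to UK meets line KD ⇒ E = (0, 1/4)
3. C is the midpoint of ED ⇒ C = (0, 1/8)
through U parallel to CD: direction (0, -1/8); meets KZ at G = (1, -3)
G = K + t·(Z−K) with t = 4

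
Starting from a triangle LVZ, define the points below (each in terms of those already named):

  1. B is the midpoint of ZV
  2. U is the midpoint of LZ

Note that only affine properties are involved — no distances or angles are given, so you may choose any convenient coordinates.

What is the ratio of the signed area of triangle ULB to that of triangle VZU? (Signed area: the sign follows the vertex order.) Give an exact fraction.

Assign L = (0, 0), V = (1, 0), Z = (0, 1) — the answer is frame-independent, so this choice is without loss of generality.
1. B is the midpoint of ZV ⇒ B = (1/2, 1/2)
2. U is the midpoint of LZ ⇒ U = (0, 1/2)
2·[ULB] = 1/4, 2·[VZU] = 1/2
[ULB]:[VZU] = 1/4:1/2 = 1/2

[ULB]:[VZU] = 1/2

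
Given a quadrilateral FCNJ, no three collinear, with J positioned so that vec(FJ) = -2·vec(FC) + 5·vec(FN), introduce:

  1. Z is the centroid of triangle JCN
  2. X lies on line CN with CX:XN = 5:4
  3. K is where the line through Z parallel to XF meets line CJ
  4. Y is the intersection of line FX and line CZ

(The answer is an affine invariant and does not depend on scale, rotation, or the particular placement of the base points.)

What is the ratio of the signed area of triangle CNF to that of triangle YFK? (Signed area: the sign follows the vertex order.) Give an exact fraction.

Set F = (0, 0), C = (1, 0), N = (0, 1), J = (-2, 5); any affine frame gives the same invariant.
1. Z is the centroid of triangle JCN ⇒ Z = (-1/3, 2)
2. X lies on line CN with CX:XN = 5:4 ⇒ X = (4/9, 5/9)
3. K is where the line through Z parallel to XF meets line CJ ⇒ K = (-9/35, 44/21)
4. Y is the intersection of line FX and line CZ ⇒ Y = (6/11, 15/22)
2·[CNF] = 1, 2·[YFK] = -29/22
[CNF]:[YFK] = 1:-29/22 = -22/29

[CNF]:[YFK] = -22/29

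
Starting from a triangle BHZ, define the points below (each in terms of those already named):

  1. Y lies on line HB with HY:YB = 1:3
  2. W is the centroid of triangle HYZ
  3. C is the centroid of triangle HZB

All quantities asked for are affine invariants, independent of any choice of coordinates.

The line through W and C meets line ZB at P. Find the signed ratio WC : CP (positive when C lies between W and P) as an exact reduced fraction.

WC:CP = 3/4

Work in coordinates with B = (0, 0), H = (1, 0), Z = (0, 1).
1. Y lies on line HB with HY:YB = 1:3 ⇒ Y = (3/4, 0)
2. W is the centroid of triangle HYZ ⇒ W = (7/12, 1/3)
3. C is the centroid of triangle HZB ⇒ C = (1/3, 1/3)
line WC meets ZB at P = (0, 1/3)
C = W + t·(P−W) with t = 3/7, so WC:CP = 3/7:4/7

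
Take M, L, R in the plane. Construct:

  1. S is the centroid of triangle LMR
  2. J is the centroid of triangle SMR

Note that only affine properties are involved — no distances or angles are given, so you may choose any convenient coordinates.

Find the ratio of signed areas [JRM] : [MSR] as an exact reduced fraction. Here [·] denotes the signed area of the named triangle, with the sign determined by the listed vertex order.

[JRM]:[MSR] = 1/3

Work in coordinates with M = (0, 0), L = (1, 0), R = (0, 1).
1. S is the centroid of triangle LMR ⇒ S = (1/3, 1/3)
2. J is the centroid of triangle SMR ⇒ J = (1/9, 4/9)
2·[JRM] = 1/9, 2·[MSR] = 1/3
[JRM]:[MSR] = 1/9:1/3 = 1/3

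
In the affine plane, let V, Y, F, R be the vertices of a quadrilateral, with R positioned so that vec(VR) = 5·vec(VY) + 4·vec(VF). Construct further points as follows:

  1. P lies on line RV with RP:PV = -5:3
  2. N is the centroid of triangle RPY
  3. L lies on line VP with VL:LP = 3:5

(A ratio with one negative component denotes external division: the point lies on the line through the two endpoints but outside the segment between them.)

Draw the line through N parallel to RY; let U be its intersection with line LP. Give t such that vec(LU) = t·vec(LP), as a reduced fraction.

Set V = (0, 0), Y = (1, 0), F = (0, 1), R = (5, 4); any affine frame gives the same invariant.
1. P lies on line RV with RP:PV = -5:3 ⇒ P = (-15/2, -6)
2. N is the centroid of triangle RPY ⇒ N = (-1/2, -2/3)
3. L lies on line VP with VL:LP = 3:5 ⇒ L = (-45/16, -9/4)
through N parallel to RY: direction (-4, -4); meets LP at U = (5/6, 2/3)
U = L + t·(P−L) with t = -7/9

t = -7/9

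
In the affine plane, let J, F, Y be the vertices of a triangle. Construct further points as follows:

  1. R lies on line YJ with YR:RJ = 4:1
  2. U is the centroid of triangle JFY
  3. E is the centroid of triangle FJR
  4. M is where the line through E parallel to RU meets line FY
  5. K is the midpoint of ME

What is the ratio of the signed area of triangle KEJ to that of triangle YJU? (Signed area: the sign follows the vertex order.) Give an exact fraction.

Choose coordinates J = (0, 0), F = (1, 0), Y = (0, 1).
1. R lies on line YJ with YR:RJ = 4:1 ⇒ R = (0, 1/5)
2. U is the centroid of triangle JFY ⇒ U = (1/3, 1/3)
3. E is the centroid of triangle FJR ⇒ E = (1/3, 1/15)
4. M is where the line through E parallel to RU meets line FY ⇒ M = (16/21, 5/21)
5. K is the midpoint of ME ⇒ K = (23/42, 16/105)
2·[KEJ] = -1/70, 2·[YJU] = 1/3
[KEJ]:[YJU] = -1/70:1/3 = -3/70

[KEJ]:[YJU] = -3/70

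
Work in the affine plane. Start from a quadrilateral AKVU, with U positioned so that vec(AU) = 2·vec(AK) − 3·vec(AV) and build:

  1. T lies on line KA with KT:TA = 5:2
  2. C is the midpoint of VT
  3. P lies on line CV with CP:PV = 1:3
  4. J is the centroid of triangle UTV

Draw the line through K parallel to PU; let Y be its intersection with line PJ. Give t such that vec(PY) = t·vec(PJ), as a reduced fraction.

t = -115/4

Choose coordinates A = (0, 0), K = (1, 0), V = (0, 1), U = (2, -3).
1. T lies on line KA with KT:TA = 5:2 ⇒ T = (2/7, 0)
2. C is the midpoint of VT ⇒ C = (1/7, 1/2)
3. P lies on line CV with CP:PV = 1:3 ⇒ P = (3/28, 5/8)
4. J is the centroid of triangle UTV ⇒ J = (16/21, -2/3)
through K parallel to PU: direction (53/28, -29/8); meets PJ at Y = (-6289/336, 3625/96)
Y = P + t·(J−P) with t = -115/4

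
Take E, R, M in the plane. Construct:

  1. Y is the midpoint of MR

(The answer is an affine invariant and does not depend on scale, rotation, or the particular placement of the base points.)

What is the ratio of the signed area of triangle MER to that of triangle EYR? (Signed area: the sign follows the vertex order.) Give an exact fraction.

[MER]:[EYR] = -2

Choose coordinates E = (0, 0), R = (1, 0), M = (0, 1).
1. Y is the midpoint of MR ⇒ Y = (1/2, 1/2)
2·[MER] = 1, 2·[EYR] = -1/2
[MER]:[EYR] = 1:-1/2 = -2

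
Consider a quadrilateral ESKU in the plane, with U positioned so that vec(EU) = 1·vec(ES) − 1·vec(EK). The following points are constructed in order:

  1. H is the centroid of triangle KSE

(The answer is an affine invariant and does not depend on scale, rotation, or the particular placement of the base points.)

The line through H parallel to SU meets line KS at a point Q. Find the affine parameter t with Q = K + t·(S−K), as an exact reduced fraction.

t = 1/3

Choose coordinates E = (0, 0), S = (1, 0), K = (0, 1), U = (1, -1).
1. H is the centroid of triangle KSE ⇒ H = (1/3, 1/3)
through H parallel to SU: direction (0, -1); meets KS at Q = (1/3, 2/3)
Q = K + t·(S−K) with t = 1/3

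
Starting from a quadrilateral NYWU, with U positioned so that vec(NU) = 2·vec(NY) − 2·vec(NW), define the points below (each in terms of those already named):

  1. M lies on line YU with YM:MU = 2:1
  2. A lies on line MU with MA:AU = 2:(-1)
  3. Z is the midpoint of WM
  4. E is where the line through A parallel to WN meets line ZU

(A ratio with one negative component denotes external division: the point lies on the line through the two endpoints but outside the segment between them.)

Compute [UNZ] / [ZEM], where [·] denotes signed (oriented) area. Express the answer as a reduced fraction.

[UNZ]:[ZEM] = -56/9

Set N = (0, 0), Y = (1, 0), W = (0, 1), U = (2, -2); any affine frame gives the same invariant.
1. M lies on line YU with YM:MU = 2:1 ⇒ M = (5/3, -4/3)
2. A lies on line MU with MA:AU = 2:(-1) ⇒ A = (7/3, -8/3)
3. Z is the midpoint of WM ⇒ Z = (5/6, -1/6)
4. E is where the line through A parallel to WN meets line ZU ⇒ E = (7/3, -53/21)
2·[UNZ] = -4/3, 2·[ZEM] = 3/14
[UNZ]:[ZEM] = -4/3:3/14 = -56/9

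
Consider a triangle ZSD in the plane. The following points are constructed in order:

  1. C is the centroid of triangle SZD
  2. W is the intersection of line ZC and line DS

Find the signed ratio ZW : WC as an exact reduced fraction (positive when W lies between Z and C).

ZW:WC = -3

Set Z = (0, 0), S = (1, 0), D = (0, 1); any affine frame gives the same invariant.
1. C is the centroid of triangle SZD ⇒ C = (1/3, 1/3)
2. W is the intersection of line ZC and line DS ⇒ W = (1/2, 1/2)
W = Z + t·(C−Z) with t = 3/2, so ZW:WC = t:(1−t) = 3/2:-1/2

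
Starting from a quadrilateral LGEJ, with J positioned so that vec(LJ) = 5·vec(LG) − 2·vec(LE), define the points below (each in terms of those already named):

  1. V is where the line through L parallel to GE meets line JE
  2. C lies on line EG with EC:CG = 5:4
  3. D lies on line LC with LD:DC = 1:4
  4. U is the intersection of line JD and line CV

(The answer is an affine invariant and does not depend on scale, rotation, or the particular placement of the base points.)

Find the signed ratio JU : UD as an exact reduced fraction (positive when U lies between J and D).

Set L = (0, 0), G = (1, 0), E = (0, 1), J = (5, -2); any affine frame gives the same invariant.
1. V is where the line through L parallel to GE meets line JE ⇒ V = (-5/2, 5/2)
2. C lies on line EG with EC:CG = 5:4 ⇒ C = (5/9, 4/9)
3. D lies on line LC with LD:DC = 1:4 ⇒ D = (1/9, 4/45)
4. U is the intersection of line JD and line CV ⇒ U = (25/9, -104/99)
U = J + t·(D−J) with t = 5/11, so JU:UD = t:(1−t) = 5/11:6/11

JU:UD = 5/6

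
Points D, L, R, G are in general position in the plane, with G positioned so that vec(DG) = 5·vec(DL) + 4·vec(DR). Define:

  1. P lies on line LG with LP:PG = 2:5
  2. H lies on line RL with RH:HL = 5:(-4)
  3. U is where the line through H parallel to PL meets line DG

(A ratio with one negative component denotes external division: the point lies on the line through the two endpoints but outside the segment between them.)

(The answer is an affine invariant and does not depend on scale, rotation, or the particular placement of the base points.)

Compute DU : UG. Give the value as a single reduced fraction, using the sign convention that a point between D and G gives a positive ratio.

DU:UG = -9/8

Work in coordinates with D = (0, 0), L = (1, 0), R = (0, 1), G = (5, 4).
1. P lies on line LG with LP:PG = 2:5 ⇒ P = (15/7, 8/7)
2. H lies on line RL with RH:HL = 5:(-4) ⇒ H = (5, -4)
3. U is where the line through H parallel to PL meets line DG ⇒ U = (45, 36)
U = D + t·(G−D) with t = 9, so DU:UG = t:(1−t) = 9:-8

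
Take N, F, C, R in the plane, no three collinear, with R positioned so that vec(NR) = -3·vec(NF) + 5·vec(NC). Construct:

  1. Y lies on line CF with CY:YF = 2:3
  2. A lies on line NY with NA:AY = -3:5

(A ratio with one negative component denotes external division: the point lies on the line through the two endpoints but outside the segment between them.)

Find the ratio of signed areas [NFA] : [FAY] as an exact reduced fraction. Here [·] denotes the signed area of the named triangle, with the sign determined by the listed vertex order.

[NFA]:[FAY] = 3/5

Work in coordinates with N = (0, 0), F = (1, 0), C = (0, 1), R = (-3, 5).
1. Y lies on line CF with CY:YF = 2:3 ⇒ Y = (2/5, 3/5)
2. A lies on line NY with NA:AY = -3:5 ⇒ A = (-3/5, -9/10)
2·[NFA] = -9/10, 2·[FAY] = -3/2
[NFA]:[FAY] = -9/10:-3/2 = 3/5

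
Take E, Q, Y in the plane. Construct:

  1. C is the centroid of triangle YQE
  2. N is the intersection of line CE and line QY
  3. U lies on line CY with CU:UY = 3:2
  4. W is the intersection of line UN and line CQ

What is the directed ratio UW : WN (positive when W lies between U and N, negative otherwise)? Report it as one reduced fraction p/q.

UW:WN = -6/5

Assign E = (0, 0), Q = (1, 0), Y = (0, 1) — the answer is frame-independent, so this choice is without loss of generality.
1. C is the centroid of triangle YQE ⇒ C = (1/3, 1/3)
2. N is the intersection of line CE and line QY ⇒ N = (1/2, 1/2)
3. U lies on line CY with CU:UY = 3:2 ⇒ U = (2/15, 11/15)
4. W is the intersection of line UN and line CQ ⇒ W = (7/3, -2/3)
W = U + t·(N−U) with t = 6, so UW:WN = t:(1−t) = 6:-5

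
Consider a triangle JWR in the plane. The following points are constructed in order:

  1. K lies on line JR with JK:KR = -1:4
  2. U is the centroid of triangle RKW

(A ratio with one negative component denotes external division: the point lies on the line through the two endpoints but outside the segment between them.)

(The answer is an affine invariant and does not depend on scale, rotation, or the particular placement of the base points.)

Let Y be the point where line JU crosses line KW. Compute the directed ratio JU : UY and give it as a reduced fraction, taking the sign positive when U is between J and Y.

Work in coordinates with J = (0, 0), W = (1, 0), R = (0, 1).
1. K lies on line JR with JK:KR = -1:4 ⇒ K = (0, -1/3)
2. U is the centroid of triangle RKW ⇒ U = (1/3, 2/9)
line JU meets KW at Y = (-1, -2/3)
U = J + t·(Y−J) with t = -1/3, so JU:UY = -1/3:4/3

JU:UY = -1/4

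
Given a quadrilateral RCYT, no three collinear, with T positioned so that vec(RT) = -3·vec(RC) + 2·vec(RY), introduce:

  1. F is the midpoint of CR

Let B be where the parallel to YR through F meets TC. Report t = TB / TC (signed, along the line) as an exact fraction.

t = 7/8

Set R = (0, 0), C = (1, 0), Y = (0, 1), T = (-3, 2); any affine frame gives the same invariant.
1. F is the midpoint of CR ⇒ F = (1/2, 0)
through F parallel to YR: direction (0, -1); meets TC at B = (1/2, 1/4)
B = T + t·(C−T) with t = 7/8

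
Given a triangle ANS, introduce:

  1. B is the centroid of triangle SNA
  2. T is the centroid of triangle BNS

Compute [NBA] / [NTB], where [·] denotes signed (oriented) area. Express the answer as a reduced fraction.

[NBA]:[NTB] = 3

Set A = (0, 0), N = (1, 0), S = (0, 1); any affine frame gives the same invariant.
1. B is the centroid of triangle SNA ⇒ B = (1/3, 1/3)
2. T is the centroid of triangle BNS ⇒ T = (4/9, 4/9)
2·[NBA] = 1/3, 2·[NTB] = 1/9
[NBA]:[NTB] = 1/3:1/9 = 3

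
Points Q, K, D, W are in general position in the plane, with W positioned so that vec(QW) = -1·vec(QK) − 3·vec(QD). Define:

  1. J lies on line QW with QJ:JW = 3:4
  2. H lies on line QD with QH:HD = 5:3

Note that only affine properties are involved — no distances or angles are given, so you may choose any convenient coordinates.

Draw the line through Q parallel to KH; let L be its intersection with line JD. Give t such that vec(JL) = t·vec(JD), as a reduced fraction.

Work in coordinates with Q = (0, 0), K = (1, 0), D = (0, 1), W = (-1, -3).
1. J lies on line QW with QJ:JW = 3:4 ⇒ J = (-3/7, -9/7)
2. H lies on line QD with QH:HD = 5:3 ⇒ H = (0, 5/8)
through Q parallel to KH: direction (-1, 5/8); meets JD at L = (-24/143, 15/143)
L = J + t·(D−J) with t = 87/143

t = 87/143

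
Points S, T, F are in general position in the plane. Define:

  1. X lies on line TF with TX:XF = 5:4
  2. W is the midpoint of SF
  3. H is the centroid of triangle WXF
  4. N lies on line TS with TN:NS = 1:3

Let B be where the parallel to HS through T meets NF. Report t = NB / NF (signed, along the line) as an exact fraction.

Assign S = (0, 0), T = (1, 0), F = (0, 1) — the answer is frame-independent, so this choice is without loss of generality.
1. X lies on line TF with TX:XF = 5:4 ⇒ X = (4/9, 5/9)
2. W is the midpoint of SF ⇒ W = (0, 1/2)
3. H is the centroid of triangle WXF ⇒ H = (4/27, 37/54)
4. N lies on line TS with TN:NS = 1:3 ⇒ N = (3/4, 0)
through T parallel to HS: direction (-4/27, -37/54); meets NF at B = (135/143, -37/143)
B = N + t·(F−N) with t = -37/143

t = -37/143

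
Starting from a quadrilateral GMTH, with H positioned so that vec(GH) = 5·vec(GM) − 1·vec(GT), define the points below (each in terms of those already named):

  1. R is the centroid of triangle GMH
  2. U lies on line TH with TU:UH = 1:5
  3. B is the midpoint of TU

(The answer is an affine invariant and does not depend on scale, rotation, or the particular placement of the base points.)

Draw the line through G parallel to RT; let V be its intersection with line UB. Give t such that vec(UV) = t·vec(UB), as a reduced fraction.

t = 11

Choose coordinates G = (0, 0), M = (1, 0), T = (0, 1), H = (5, -1).
1. R is the centroid of triangle GMH ⇒ R = (2, -1/3)
2. U lies on line TH with TU:UH = 1:5 ⇒ U = (5/6, 2/3)
3. B is the midpoint of TU ⇒ B = (5/12, 5/6)
through G parallel to RT: direction (-2, 4/3); meets UB at V = (-15/4, 5/2)
V = U + t·(B−U) with t = 11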